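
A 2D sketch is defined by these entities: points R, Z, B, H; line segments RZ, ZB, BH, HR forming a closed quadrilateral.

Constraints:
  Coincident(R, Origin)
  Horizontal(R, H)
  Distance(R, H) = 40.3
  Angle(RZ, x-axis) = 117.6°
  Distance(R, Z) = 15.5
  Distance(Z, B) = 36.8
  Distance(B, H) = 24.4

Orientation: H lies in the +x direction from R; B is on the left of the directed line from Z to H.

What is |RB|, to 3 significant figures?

35.9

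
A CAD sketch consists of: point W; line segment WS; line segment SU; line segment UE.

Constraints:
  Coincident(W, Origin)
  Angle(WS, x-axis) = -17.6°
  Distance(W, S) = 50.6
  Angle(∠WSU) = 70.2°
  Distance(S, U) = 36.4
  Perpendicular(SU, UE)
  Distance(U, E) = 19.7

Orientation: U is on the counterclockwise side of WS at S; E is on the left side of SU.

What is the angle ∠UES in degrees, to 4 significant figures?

61.58°

W is at the origin; WS runs at -17.6° with length 50.6, so S = 50.6·(cos -17.6°, sin -17.6°) = (48.23, -15.30). ∠WSU = 70.2°, so SU runs at -17.6° + (180° − 70.2°) = 92.20° from the x-axis; with |SU| = 36.4, U = S + 36.4·(cos 92.20°, sin 92.20°) = (46.83, 21.07). SU ⟂ UE; with |UE| = 19.7 on the left of SU, E = U + 19.7·(-0.9993, -0.03839) = (27.15, 20.32). Then cos ∠UES = EU·ES / (|EU||ES|), giving 61.58°.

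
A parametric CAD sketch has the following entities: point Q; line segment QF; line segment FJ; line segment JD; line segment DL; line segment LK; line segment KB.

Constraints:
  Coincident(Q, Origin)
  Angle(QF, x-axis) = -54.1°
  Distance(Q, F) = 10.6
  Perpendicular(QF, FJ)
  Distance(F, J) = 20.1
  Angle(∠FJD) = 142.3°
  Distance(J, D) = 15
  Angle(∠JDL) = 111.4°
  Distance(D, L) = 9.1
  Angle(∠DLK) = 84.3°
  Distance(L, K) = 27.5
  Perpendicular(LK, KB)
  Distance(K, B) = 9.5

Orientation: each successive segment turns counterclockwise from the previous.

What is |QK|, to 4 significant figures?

4.930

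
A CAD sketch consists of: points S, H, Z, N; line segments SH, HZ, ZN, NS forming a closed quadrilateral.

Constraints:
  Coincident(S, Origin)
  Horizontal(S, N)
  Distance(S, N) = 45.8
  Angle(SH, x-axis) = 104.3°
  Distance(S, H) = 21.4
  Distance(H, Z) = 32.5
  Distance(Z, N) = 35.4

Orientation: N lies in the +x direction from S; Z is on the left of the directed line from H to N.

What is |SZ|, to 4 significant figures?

39.26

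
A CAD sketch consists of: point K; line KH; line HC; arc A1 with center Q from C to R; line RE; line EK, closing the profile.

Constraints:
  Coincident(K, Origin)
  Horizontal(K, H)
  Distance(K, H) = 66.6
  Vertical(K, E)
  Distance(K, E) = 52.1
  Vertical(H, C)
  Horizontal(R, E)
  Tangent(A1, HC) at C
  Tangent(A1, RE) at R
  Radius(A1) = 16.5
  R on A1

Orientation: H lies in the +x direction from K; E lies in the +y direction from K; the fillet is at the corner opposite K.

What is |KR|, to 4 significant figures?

72.28

The virtual corner opposite K is at (66.60, 52.10). Since A1 is tangent to HC there, QC ⟂ HC and tangency of A1 to RE means the radius QR is perpendicular to RE, with radius 16.5, so the center Q sits 16.5 in from both sides at Q = (50.10, 35.60). That places the tangent points at C = (66.60, 35.60) on HC and R = (50.10, 52.10) on RE. Then |KR| = |R − K| = 72.28.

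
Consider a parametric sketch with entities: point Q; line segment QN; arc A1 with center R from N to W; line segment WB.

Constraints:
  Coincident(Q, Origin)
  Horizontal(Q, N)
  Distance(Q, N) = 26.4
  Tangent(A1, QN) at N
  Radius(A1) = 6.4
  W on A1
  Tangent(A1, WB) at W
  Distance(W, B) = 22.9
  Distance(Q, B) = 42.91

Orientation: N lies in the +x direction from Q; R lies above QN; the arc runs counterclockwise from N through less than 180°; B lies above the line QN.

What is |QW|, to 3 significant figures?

33.5

Checks: |RW| = 6.400 ✓; ∠(RW, WB) = 90.00° ✓; |WB| = 22.90 ✓; |QB| = 42.91 ✓.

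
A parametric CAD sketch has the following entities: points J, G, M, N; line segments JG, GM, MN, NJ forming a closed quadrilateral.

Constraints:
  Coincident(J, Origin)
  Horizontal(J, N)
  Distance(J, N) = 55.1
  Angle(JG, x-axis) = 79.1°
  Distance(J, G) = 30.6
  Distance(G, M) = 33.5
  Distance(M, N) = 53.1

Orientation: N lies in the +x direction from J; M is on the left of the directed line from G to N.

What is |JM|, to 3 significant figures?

59.1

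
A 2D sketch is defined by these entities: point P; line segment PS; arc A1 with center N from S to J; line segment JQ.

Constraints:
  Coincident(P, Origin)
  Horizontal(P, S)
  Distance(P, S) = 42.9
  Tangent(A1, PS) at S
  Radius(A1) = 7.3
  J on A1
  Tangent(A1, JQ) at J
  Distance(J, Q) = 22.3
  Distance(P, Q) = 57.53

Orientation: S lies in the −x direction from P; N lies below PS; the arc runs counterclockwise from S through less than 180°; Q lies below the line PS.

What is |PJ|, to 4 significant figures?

50.77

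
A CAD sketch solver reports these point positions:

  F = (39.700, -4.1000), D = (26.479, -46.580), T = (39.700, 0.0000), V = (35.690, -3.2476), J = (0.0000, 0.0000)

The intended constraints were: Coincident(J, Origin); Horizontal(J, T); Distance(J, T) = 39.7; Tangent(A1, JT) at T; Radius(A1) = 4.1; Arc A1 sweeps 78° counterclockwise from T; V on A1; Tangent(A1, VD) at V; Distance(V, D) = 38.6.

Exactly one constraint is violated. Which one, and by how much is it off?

Distance(V, D) = 38.6 — off by 5.70.

J = (0.00, 0.00) ✓; J.y = 0.00, T.y = 0.00 ✓; |JT| = 39.70 ✓; ∠(FT, TJ) = 90.00° ✓; |FT| = 4.100 ✓; bearing(F→V) − bearing(F→T) = 78.00° ✓; |FV| = 4.100 ✓; ∠(FV, VD) = 90.00° ✓; |VD| = 44.30 ✗.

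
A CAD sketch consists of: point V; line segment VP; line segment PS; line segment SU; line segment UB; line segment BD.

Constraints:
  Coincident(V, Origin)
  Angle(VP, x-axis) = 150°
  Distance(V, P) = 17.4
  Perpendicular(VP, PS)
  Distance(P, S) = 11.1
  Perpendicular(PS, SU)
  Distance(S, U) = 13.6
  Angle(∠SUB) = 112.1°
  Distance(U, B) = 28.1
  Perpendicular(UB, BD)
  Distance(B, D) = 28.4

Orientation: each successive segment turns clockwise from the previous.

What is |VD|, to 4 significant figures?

32.22

∠SUB = 112.1° gives UB at -97.90° from the x-axis; with |UB| = 28.1, B = (-1.603, -16.32). The perpendicularity gives BD at right angles to UB, so BD runs at 172.1°; with |BD| = 28.4, D = (-29.73, -12.42). Then |VD| = |D − V| = 32.22.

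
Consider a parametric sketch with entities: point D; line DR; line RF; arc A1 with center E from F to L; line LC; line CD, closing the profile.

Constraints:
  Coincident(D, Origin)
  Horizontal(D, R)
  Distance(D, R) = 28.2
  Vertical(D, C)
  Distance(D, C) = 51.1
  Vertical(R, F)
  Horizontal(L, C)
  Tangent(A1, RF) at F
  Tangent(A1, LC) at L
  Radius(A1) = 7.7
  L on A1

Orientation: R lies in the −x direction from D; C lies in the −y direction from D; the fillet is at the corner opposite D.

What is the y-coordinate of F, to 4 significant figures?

-43.40

D is at the origin; D and R share the same y with |DR| = 28.2 and R on the −x side, so R = (-28.20, 0.000). DC is vertical with |DC| = 51.1 and C on the −y side, so C = (0.000, -51.10). The virtual corner opposite D is at (-28.20, -51.10). Tangency of A1 to RF means the radius EF is perpendicular to RF and A1 meets LC tangentially, so EL is at right angles to LC, with radius 7.7, so the center E sits 7.7 in from both sides at E = (-20.50, -43.40). That places the tangent points at F = (-28.20, -43.40) on RF and L = (-20.50, -51.10) on LC. So F.y = -43.40.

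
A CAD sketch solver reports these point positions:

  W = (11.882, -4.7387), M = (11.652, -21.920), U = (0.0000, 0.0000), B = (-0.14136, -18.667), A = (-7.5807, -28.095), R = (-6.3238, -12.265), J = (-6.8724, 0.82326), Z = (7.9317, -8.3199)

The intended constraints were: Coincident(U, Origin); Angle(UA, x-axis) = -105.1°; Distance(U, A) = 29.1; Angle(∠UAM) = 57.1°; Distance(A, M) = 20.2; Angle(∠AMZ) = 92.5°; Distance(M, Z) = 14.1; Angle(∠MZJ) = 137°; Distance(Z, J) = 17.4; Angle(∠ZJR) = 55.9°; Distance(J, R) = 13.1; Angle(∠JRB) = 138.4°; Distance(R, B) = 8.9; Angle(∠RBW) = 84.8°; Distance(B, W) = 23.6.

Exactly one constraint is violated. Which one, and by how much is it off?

Distance(B, W) = 23.6 — off by 5.20.

U = (0.00, 0.00) ✓; UA at -105.1° ✓; |UA| = 29.10 ✓; ∠UAM = 57.10° ✓; |AM| = 20.20 ✓; ∠AMZ = 92.50° ✓; |MZ| = 14.10 ✓; ∠MZJ = 137.0° ✓; |ZJ| = 17.40 ✓; ∠ZJR = 55.90° ✓; |JR| = 13.10 ✓; ∠JRB = 138.4° ✓; |RB| = 8.900 ✓; ∠RBW = 84.80° ✓; |BW| = 18.40 ✗.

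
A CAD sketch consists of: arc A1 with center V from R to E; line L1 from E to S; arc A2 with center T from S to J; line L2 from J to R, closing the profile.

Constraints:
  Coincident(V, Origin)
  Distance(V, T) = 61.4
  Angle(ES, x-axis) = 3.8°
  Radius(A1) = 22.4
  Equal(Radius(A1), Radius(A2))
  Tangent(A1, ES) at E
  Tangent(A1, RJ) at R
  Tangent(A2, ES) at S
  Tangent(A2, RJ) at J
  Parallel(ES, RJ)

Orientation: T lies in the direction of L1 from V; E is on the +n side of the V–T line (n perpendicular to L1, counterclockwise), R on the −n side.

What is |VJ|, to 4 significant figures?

65.36

The slot axis is L1's direction at 3.8°, so u = (cos 3.8°, sin 3.8°) = (0.9978, 0.06627) and n = (−sin 3.8°, cos 3.8°) = (-0.06627, 0.9978). V is at the origin and T lies 61.4 along u from V, so T = 61.4·u = (61.27, 4.069). Tangency of A1 to both parallel lines with radius 22.4 puts E and R at V ± 22.4·n: E = (-1.485, 22.35), R = (1.485, -22.35). Equal radii place S and J the same way about T: S = T + 22.4·n = (59.78, 26.42), J = T − 22.4·n = (62.75, -18.28). Then |VJ| = |J − V| = 65.36.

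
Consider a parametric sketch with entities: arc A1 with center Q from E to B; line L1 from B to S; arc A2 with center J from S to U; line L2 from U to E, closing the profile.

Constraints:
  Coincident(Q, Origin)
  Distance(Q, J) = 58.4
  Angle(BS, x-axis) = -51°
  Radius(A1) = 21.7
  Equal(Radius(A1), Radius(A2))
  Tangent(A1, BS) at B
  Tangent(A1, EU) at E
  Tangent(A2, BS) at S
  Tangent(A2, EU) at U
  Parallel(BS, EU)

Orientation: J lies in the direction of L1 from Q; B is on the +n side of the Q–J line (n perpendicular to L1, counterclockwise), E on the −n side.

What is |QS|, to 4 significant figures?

62.30

The slot axis is L1's direction at -51.0°, so u = (cos -51.0°, sin -51.0°) = (0.6293, -0.7771) and n = (−sin -51.0°, cos -51.0°) = (0.7771, 0.6293). Q is at the origin and J lies 58.4 along u from Q, so J = 58.4·u = (36.75, -45.39). Tangency of A1 to both parallel lines with radius 21.7 puts B and E at Q ± 21.7·n: B = (16.86, 13.66), E = (-16.86, -13.66). Equal radii place S and U the same way about J: S = J + 21.7·n = (53.62, -31.73), U = J − 21.7·n = (19.89, -59.04). Then |QS| = |S − Q| = 62.30.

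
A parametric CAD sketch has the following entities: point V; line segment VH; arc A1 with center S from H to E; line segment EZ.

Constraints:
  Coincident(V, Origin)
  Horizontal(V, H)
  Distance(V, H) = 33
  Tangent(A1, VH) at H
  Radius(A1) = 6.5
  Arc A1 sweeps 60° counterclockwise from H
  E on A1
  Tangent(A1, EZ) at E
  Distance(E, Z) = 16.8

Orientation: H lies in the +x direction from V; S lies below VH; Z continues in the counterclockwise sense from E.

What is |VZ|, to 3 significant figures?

26.0

V is at the origin; VH is horizontal with |VH| = 33.0 and H on the +x side, so H = (33.0, 0.00). Tangency of A1 to VH means the radius SH is perpendicular to VH, so S = H + (0, -6.5) = (33.0, -6.50). On A1, H sits at bearing 90° from S; a 60° counterclockwise sweep puts E at bearing 150°, so E = S + 6.5·(cos 150°, sin 150°) = (27.4, -3.25). Since A1 is tangent to EZ there, SE ⟂ EZ, so EZ runs along (−sin 150°, cos 150°); with |EZ| = 16.8, Z = (19.0, -17.8). Then |VZ| = |Z − V| = 26.0.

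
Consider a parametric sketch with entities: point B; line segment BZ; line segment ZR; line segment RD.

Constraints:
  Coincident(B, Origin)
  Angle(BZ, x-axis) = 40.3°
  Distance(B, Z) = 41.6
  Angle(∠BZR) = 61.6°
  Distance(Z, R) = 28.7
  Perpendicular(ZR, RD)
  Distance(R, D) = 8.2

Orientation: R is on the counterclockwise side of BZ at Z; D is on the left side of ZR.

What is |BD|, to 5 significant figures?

29.760

B is at the origin; BZ runs at 40.3° with length 41.6, so Z = 41.6·(cos 40.3°, sin 40.3°) = (31.727, 26.906). ∠BZR = 61.6°, so ZR runs at 40.3° + (180° − 61.6°) = 158.70° from the x-axis; with |ZR| = 28.7, R = Z + 28.7·(cos 158.70°, sin 158.70°) = (4.9875, 37.332). The perpendicularity gives RD at right angles to ZR; with |RD| = 8.2 on the left of ZR, D = R + 8.2·(-0.36325, -0.93169) = (2.0088, 29.692). Then |BD| = |D − B| = 29.760.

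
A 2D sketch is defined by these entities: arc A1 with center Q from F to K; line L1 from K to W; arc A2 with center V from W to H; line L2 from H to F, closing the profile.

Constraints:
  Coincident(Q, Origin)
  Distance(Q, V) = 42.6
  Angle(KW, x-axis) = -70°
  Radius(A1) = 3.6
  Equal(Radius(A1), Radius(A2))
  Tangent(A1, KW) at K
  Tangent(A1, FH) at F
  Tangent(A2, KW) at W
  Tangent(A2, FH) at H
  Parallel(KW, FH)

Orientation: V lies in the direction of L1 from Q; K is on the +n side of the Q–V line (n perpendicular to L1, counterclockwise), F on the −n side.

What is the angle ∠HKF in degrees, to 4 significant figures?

80.41°

The slot axis is L1's direction at -70.0°, so u = (cos -70.0°, sin -70.0°) = (0.3420, -0.9397) and n = (−sin -70.0°, cos -70.0°) = (0.9397, 0.3420). Q is at the origin and V lies 42.6 along u from Q, so V = 42.6·u = (14.57, -40.03). Tangency of A1 to both parallel lines with radius 3.6 puts K and F at Q ± 3.6·n: K = (3.383, 1.231), F = (-3.383, -1.231). Equal radii place W and H the same way about V: W = V + 3.6·n = (17.95, -38.80), H = V − 3.6·n = (11.19, -41.26). Then cos ∠HKF = KH·KF / (|KH||KF|), giving 80.41°.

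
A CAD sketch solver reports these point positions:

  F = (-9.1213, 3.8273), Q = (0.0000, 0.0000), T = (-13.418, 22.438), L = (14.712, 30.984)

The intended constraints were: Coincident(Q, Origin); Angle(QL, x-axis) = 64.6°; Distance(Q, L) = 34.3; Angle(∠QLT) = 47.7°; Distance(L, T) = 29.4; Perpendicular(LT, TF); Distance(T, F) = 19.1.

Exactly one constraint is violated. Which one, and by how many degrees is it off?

Perpendicular(LT, TF) — off by 3.90°.

Q = (0.00, 0.00) ✓; QL at 64.60° ✓; |QL| = 34.30 ✓; ∠QLT = 47.70° ✓; |LT| = 29.40 ✓; ∠(LT, TF) = 86.10° ✗; |TF| = 19.10 ✓.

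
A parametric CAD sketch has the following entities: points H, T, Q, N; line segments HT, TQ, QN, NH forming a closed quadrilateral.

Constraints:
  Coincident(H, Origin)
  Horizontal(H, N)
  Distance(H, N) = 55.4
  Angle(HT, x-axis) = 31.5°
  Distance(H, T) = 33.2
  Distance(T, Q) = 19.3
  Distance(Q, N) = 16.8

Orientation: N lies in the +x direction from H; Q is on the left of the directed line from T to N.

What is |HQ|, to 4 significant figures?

49.69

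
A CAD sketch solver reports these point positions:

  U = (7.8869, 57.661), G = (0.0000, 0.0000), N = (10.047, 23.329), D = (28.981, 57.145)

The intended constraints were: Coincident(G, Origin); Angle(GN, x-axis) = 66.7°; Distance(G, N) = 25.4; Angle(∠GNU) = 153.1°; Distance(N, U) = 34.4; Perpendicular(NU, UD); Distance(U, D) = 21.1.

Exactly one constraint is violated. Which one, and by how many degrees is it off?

Perpendicular(NU, UD) — off by 5.00°.

G = (0.00, 0.00) ✓; GN at 66.70° ✓; |GN| = 25.40 ✓; ∠GNU = 153.1° ✓; |NU| = 34.40 ✓; ∠(NU, UD) = 95.00° ✗; |UD| = 21.10 ✓.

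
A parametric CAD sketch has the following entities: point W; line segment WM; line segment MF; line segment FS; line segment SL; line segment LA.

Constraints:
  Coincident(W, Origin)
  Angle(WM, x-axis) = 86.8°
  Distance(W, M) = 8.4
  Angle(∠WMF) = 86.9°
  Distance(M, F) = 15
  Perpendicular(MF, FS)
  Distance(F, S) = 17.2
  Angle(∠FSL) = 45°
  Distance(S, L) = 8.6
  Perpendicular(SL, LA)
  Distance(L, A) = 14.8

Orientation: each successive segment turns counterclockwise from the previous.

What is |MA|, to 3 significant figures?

19.4

W is at the origin; WM runs at 86.8° with length 8.4, so M = (0.469, 8.39). ∠WMF = 86.9° gives MF at 180° from the x-axis; with |MF| = 15.0, F = (-14.5, 8.41). The perpendicularity gives FS at right angles to MF, so FS runs at -90.1°; with |FS| = 17.2, S = (-14.6, -8.79). ∠FSL = 45.0° gives SL at 44.9° from the x-axis; with |SL| = 8.6, L = (-8.47, -2.72). SL ⟂ LA, so LA runs at 135°; with |LA| = 14.8, A = (-18.9, 7.77). Then |MA| = |A − M| = 19.4.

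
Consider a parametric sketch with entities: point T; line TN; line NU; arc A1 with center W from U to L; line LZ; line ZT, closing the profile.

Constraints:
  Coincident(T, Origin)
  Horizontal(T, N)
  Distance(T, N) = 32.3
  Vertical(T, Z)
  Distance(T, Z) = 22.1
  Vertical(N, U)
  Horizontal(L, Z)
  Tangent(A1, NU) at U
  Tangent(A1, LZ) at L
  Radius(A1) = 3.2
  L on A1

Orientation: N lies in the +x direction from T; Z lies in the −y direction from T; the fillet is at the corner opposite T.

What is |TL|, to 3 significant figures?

36.5

T is at the origin; T and N share the same y with |TN| = 32.3 and N on the +x side, so N = (32.3, 0.00). T and Z share the same x with |TZ| = 22.1 and Z on the −y side, so Z = (0.00, -22.1). The virtual corner opposite T is at (32.3, -22.1). Tangency of A1 to NU means the radius WU is perpendicular to NU and tangency of A1 to LZ means the radius WL is perpendicular to LZ, with radius 3.2, so the center W sits 3.2 in from both sides at W = (29.1, -18.9). That places the tangent points at U = (32.3, -18.9) on NU and L = (29.1, -22.1) on LZ. Then |TL| = |L − T| = 36.5.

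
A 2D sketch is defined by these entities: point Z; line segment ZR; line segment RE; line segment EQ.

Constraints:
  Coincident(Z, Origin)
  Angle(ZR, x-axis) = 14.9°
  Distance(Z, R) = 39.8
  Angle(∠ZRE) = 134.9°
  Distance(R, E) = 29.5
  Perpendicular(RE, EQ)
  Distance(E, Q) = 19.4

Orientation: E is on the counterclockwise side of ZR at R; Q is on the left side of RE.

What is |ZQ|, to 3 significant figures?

58.3

∠ZRE = 134.9°, so RE runs at 14.9° + (180° − 134.9°) = 60.0° from the x-axis; with |RE| = 29.5, E = R + 29.5·(cos 60.0°, sin 60.0°) = (53.2, 35.8). RE ⟂ EQ; with |EQ| = 19.4 on the left of RE, Q = E + 19.4·(-0.866, 0.500) = (36.4, 45.5). Then |ZQ| = |Q − Z| = 58.3.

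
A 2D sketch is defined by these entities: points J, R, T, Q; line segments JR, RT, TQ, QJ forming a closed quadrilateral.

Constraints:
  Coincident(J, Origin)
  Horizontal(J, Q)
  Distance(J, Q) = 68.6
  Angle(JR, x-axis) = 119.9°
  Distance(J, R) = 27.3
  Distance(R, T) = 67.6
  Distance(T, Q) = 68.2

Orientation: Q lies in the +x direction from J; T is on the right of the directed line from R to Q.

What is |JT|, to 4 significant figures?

40.66

Checks: |RT| = 67.60 ✓; |TQ| = 68.20 ✓.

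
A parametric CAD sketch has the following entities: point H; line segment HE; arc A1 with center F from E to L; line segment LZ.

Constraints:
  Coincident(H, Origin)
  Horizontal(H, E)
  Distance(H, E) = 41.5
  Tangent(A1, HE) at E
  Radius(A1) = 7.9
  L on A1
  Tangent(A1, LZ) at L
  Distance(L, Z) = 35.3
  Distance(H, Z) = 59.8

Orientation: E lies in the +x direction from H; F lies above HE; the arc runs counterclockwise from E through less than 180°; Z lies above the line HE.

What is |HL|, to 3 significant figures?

50.1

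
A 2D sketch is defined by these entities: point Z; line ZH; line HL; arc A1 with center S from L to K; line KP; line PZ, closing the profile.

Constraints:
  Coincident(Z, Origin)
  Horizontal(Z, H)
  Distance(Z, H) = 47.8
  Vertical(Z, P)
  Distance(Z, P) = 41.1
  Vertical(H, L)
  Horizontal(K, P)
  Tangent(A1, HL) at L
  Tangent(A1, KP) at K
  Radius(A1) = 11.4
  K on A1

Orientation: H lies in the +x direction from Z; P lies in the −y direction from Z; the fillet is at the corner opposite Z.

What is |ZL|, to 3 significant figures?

56.3

Z is at the origin; Z and H share the same y with |ZH| = 47.8 and H on the +x side, so H = (47.8, 0.00). ZP is vertical with |ZP| = 41.1 and P on the −y side, so P = (0.00, -41.1). The virtual corner opposite Z is at (47.8, -41.1). Since A1 is tangent to HL there, SL ⟂ HL and the tangent condition forces SK to be normal to KP, with radius 11.4, so the center S sits 11.4 in from both sides at S = (36.4, -29.7). That places the tangent points at L = (47.8, -29.7) on HL and K = (36.4, -41.1) on KP. Then |ZL| = |L − Z| = 56.3.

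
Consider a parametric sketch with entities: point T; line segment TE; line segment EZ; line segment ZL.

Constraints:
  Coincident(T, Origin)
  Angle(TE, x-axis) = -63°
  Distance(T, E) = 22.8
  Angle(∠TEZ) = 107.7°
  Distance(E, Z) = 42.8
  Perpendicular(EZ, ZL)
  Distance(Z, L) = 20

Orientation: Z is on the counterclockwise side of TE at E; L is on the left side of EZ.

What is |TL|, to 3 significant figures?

49.8

T is at the origin; TE runs at -63.0° with length 22.8, so E = 22.8·(cos -63.0°, sin -63.0°) = (10.4, -20.3). ∠TEZ = 107.7°, so EZ runs at -63.0° + (180° − 107.7°) = 9.30° from the x-axis; with |EZ| = 42.8, Z = E + 42.8·(cos 9.30°, sin 9.30°) = (52.6, -13.4). EZ ⟂ ZL; with |ZL| = 20.0 on the left of EZ, L = Z + 20.0·(-0.162, 0.987) = (49.4, 6.34). Then |TL| = |L − T| = 49.8.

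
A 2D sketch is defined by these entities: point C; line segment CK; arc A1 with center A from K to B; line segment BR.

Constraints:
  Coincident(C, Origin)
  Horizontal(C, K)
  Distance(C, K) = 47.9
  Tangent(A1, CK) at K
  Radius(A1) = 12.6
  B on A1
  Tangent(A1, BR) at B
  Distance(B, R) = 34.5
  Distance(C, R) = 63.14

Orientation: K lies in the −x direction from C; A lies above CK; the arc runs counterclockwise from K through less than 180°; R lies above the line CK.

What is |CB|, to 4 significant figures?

38.25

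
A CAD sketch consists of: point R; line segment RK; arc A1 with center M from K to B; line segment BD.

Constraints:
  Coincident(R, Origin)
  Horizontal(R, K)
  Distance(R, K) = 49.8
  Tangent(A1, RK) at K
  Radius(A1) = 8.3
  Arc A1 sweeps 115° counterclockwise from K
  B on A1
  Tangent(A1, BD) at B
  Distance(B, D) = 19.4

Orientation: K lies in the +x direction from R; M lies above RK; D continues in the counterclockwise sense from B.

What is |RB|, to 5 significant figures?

58.526

R is at the origin; RK is horizontal with |RK| = 49.8 and K on the +x side, so K = (49.800, 0.0000). Tangency of A1 to RK means the radius MK is perpendicular to RK, so M = K + (0, 8.3) = (49.800, 8.3000). On A1, K sits at bearing -90° from M; a 115° counterclockwise sweep puts B at bearing 25°, so B = M + 8.3·(cos 25°, sin 25°) = (57.322, 11.808). Then |RB| = |B − R| = 58.526.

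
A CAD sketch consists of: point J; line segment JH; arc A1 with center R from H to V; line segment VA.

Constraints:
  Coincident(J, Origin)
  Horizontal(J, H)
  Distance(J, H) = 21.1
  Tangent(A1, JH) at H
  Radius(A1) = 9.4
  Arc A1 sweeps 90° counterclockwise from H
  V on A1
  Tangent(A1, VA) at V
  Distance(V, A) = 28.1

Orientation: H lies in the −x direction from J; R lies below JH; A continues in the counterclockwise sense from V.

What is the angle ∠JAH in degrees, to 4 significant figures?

25.05°

J is at the origin; JH is horizontal with |JH| = 21.1 and H on the −x side, so H = (-21.10, 0.000). The tangent condition forces RH to be normal to JH, so R = H + (0, -9.4) = (-21.10, -9.400). On A1, H sits at bearing 90° from R; a 90° counterclockwise sweep puts V at bearing 180°, so V = R + 9.4·(cos 180°, sin 180°) = (-30.50, -9.400). The tangent condition forces RV to be normal to VA, so VA runs along (−sin 180°, cos 180°); with |VA| = 28.1, A = (-30.50, -37.50). Then cos ∠JAH = AJ·AH / (|AJ||AH|), giving 25.05°.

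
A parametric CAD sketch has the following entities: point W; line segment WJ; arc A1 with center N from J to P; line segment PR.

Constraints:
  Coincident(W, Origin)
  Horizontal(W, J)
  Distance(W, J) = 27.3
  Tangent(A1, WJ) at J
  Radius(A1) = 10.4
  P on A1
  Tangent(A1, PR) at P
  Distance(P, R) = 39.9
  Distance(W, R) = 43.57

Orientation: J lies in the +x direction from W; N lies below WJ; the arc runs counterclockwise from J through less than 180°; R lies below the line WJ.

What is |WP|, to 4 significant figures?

18.82

W is at the origin; WJ is horizontal with |WJ| = 27.3 and J on the +x side, so J = (27.30, 0.000). Tangency of A1 to WJ means the radius NJ is perpendicular to WJ, so N = J + (0, -10.4) = (27.30, -10.40). Since NP ⟂ PR (tangency), |NR| = √(10.4² + 39.9²) = 41.23 regardless of where P sits on A1. So R lies on both circle(W, 43.57) and circle(N, 41.23); the below-WJ intersection is R = (2.694, -43.49). P is the foot of the tangent from R: P = (17.66, -6.499).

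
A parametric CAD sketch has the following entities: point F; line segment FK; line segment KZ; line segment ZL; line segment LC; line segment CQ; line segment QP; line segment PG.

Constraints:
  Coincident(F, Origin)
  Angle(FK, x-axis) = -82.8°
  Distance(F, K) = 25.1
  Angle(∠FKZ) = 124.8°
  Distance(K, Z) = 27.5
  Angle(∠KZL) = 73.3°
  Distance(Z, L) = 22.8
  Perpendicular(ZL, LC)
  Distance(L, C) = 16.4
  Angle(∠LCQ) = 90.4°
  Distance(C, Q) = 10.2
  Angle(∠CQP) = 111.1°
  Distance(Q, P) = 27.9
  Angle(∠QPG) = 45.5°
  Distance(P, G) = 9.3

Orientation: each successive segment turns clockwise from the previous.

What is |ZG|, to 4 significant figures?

12.40

F is at the origin; FK runs at -82.8° with length 25.1, so K = (3.146, -24.90). ∠FKZ = 124.8° gives KZ at -138.0° from the x-axis; with |KZ| = 27.5, Z = (-17.29, -43.30). ∠KZL = 73.3° gives ZL at 115.3° from the x-axis; with |ZL| = 22.8, L = (-27.03, -22.69). ZL ⟂ LC, so LC runs at 25.30°; with |LC| = 16.4, C = (-12.21, -15.68). ∠LCQ = 90.4° gives CQ at -64.30° from the x-axis; with |CQ| = 10.2, Q = (-7.784, -24.87). ∠CQP = 111.1° gives QP at -133.2° from the x-axis; with |QP| = 27.9, P = (-26.88, -45.21). ∠QPG = 45.5° gives PG at 92.30° from the x-axis; with |PG| = 9.3, G = (-27.26, -35.92). Then |ZG| = |G − Z| = 12.40.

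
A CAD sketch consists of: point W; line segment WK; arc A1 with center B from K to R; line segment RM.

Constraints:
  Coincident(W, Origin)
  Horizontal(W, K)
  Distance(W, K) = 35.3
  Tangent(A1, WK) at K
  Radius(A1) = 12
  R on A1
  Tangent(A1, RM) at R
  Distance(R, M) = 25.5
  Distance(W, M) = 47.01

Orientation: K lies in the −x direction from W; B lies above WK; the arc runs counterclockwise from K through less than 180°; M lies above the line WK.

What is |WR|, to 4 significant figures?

27.00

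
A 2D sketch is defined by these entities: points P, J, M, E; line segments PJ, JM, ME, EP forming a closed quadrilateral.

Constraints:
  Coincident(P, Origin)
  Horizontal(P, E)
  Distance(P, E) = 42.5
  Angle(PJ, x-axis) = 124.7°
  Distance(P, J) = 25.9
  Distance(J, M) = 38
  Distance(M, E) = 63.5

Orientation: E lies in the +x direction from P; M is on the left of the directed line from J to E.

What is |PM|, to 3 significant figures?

53.0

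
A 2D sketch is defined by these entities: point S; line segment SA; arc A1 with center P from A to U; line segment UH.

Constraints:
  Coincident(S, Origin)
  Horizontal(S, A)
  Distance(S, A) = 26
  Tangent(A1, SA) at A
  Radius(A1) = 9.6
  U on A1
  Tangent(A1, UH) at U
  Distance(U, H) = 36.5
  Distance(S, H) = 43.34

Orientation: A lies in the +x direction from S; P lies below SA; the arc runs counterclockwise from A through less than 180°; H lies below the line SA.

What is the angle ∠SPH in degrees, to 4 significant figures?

81.36°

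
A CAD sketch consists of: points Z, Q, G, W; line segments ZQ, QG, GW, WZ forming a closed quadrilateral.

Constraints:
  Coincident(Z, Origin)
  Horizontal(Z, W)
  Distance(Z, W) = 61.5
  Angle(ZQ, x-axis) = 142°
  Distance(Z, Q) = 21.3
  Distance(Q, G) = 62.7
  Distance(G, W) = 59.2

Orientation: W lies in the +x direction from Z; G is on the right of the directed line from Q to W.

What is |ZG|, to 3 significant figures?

43.1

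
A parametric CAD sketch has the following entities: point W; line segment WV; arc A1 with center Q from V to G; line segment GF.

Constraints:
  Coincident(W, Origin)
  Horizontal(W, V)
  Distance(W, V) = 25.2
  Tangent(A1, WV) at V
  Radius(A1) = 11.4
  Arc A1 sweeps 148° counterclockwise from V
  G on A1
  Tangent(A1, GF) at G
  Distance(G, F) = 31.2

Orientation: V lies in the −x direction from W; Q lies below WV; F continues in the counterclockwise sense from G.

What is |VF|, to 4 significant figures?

42.79

W is at the origin; W and V share the same y with |WV| = 25.2 and V on the −x side, so V = (-25.20, 0.000). A1 meets WV tangentially, so QV is at right angles to WV, so Q = V + (0, -11.4) = (-25.20, -11.40). On A1, V sits at bearing 90° from Q; a 148° counterclockwise sweep puts G at bearing 238°, so G = Q + 11.4·(cos 238°, sin 238°) = (-31.24, -21.07). A1 meets GF tangentially, so QG is at right angles to GF, so GF runs along (−sin 238°, cos 238°); with |GF| = 31.2, F = (-4.782, -37.60). Then |VF| = |F − V| = 42.79.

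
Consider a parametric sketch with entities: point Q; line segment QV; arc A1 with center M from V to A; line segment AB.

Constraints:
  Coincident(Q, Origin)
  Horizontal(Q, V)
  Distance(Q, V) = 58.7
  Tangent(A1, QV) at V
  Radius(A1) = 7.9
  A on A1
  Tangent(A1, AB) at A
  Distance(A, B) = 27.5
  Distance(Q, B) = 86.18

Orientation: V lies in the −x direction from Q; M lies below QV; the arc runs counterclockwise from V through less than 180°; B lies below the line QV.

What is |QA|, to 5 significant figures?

64.578

Checks: ∠(MV, VQ) = 90.00° ✓; |MV| = 7.900 ✓; |MA| = 7.900 ✓; ∠(MA, AB) = 90.00° ✓; |AB| = 27.50 ✓; |QB| = 86.18 ✓.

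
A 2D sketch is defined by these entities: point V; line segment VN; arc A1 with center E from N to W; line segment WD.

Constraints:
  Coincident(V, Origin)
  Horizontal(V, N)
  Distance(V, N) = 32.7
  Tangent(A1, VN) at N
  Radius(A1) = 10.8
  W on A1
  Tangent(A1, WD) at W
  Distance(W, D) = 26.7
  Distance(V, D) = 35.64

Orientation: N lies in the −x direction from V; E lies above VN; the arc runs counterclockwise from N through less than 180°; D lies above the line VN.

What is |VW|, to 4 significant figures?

23.64

Checks: |VN| = 32.70 ✓; |EW| = 10.80 ✓; ∠(EW, WD) = 90.00° ✓; |WD| = 26.70 ✓; |VD| = 35.64 ✓.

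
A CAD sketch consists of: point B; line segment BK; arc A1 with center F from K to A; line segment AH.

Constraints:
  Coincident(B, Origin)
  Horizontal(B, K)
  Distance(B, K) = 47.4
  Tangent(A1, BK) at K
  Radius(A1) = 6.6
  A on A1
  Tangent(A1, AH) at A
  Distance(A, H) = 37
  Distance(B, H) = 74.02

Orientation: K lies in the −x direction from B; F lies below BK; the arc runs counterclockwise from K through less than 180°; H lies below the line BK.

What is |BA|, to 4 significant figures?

54.12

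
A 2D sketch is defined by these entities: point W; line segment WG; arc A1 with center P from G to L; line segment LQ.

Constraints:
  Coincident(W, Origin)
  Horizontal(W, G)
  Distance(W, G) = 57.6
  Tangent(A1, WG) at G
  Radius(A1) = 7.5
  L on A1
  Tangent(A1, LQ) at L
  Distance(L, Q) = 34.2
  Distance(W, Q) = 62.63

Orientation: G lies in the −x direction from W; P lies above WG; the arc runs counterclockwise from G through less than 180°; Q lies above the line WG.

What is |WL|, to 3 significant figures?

50.6

W is at the origin; WG is horizontal with |WG| = 57.6 and G on the −x side, so G = (-57.6, 0.00). Tangency of A1 to WG means the radius PG is perpendicular to WG, so P = G + (0, 7.5) = (-57.6, 7.50). Since PL ⟂ LQ (tangency), |PQ| = √(7.5² + 34.2²) = 35.0 regardless of where L sits on A1. So Q lies on both circle(W, 62.63) and circle(P, 35.0); the above-WG intersection is Q = (-47.4, 41.0). L is the foot of the tangent from Q: L = (-50.1, 6.89).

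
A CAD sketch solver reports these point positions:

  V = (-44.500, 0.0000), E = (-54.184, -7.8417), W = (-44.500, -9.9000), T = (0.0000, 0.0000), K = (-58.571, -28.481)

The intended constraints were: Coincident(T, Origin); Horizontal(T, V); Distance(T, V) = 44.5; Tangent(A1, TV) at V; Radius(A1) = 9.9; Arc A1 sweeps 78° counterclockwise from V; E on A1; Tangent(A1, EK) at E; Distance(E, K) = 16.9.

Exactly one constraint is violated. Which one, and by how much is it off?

Distance(E, K) = 16.9 — off by 4.20.

T = (0.00, 0.00) ✓; T.y = 0.00, V.y = 0.00 ✓; |TV| = 44.50 ✓; ∠(WV, VT) = 90.00° ✓; |WV| = 9.900 ✓; bearing(W→E) − bearing(W→V) = 78.00° ✓; |WE| = 9.900 ✓; ∠(WE, EK) = 90.00° ✓; |EK| = 21.10 ✗.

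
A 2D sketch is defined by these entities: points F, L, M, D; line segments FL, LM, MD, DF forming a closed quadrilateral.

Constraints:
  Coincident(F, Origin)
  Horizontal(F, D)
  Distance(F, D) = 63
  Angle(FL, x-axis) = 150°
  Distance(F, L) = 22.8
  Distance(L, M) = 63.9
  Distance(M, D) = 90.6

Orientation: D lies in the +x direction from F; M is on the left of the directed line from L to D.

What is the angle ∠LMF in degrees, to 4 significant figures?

18.79°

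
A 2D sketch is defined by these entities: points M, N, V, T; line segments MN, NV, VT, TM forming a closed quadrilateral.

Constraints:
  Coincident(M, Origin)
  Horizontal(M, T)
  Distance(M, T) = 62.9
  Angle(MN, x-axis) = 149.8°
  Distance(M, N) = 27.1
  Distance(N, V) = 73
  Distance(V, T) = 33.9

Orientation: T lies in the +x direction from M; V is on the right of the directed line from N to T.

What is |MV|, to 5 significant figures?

45.906

Checks: |NV| = 73.00 ✓; |VT| = 33.90 ✓.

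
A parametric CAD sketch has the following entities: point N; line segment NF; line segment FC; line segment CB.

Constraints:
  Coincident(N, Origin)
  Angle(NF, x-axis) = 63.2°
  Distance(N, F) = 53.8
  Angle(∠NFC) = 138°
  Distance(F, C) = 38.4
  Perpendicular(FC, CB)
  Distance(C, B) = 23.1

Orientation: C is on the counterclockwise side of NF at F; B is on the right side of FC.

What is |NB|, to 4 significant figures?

98.16

N is at the origin; NF runs at 63.2° with length 53.8, so F = 53.8·(cos 63.2°, sin 63.2°) = (24.26, 48.02). ∠NFC = 138.0°, so FC runs at 63.2° + (180° − 138.0°) = 105.2° from the x-axis; with |FC| = 38.4, C = F + 38.4·(cos 105.2°, sin 105.2°) = (14.19, 85.08). FC is perpendicular to CB; with |CB| = 23.1 on the right of FC, B = C + 23.1·(0.9650, 0.2622) = (36.48, 91.13). Then |NB| = |B − N| = 98.16.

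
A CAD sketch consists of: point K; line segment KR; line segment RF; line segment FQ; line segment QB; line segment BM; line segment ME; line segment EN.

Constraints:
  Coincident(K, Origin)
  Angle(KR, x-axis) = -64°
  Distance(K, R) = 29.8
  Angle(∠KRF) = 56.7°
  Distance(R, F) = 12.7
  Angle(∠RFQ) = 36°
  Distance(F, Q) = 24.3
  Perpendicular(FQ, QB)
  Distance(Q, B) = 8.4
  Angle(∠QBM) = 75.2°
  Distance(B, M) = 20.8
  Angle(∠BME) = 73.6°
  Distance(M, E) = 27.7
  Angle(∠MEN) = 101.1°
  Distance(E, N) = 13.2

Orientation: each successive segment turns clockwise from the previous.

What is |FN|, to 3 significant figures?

34.9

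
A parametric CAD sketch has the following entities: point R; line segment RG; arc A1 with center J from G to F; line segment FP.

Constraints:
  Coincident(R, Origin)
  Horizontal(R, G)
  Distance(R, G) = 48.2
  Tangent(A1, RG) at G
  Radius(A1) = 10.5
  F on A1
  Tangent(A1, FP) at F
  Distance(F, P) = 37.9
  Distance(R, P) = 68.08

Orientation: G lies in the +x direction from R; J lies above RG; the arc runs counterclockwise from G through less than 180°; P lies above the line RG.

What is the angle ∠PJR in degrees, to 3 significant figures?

99.7°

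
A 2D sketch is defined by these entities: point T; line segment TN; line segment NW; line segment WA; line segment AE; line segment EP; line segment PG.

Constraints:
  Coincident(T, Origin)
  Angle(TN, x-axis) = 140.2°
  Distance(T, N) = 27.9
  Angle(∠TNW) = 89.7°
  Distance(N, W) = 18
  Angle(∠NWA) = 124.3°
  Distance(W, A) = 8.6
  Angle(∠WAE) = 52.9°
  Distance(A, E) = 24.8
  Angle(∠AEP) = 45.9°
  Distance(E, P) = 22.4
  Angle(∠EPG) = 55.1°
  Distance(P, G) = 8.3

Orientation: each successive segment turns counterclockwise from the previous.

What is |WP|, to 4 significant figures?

10.07

T is at the origin; TN runs at 140.2° with length 27.9, so N = (-21.44, 17.86). ∠TNW = 89.7° gives NW at -129.5° from the x-axis; with |NW| = 18.0, W = (-32.88, 3.970). ∠NWA = 124.3° gives WA at -73.80° from the x-axis; with |WA| = 8.6, A = (-30.49, -4.289). ∠WAE = 52.9° gives AE at 53.30° from the x-axis; with |AE| = 24.8, E = (-15.66, 15.60). ∠AEP = 45.9° gives EP at -172.6° from the x-axis; with |EP| = 22.4, P = (-37.88, 12.71). Then |WP| = |P − W| = 10.07.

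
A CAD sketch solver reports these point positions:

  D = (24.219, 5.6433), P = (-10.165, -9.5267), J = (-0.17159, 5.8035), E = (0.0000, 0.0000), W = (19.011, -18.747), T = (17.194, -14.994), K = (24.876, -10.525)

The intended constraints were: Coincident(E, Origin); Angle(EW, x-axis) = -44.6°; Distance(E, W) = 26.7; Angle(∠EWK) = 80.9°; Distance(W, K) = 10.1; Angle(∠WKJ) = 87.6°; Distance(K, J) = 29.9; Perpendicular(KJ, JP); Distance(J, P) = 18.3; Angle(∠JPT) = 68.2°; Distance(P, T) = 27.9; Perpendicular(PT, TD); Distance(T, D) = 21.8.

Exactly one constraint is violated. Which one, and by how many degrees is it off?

Perpendicular(PT, TD) — off by 7.50°.

E = (0.00, 0.00) ✓; EW at -44.60° ✓; |EW| = 26.70 ✓; ∠EWK = 80.90° ✓; |WK| = 10.10 ✓; ∠WKJ = 87.60° ✓; |KJ| = 29.90 ✓; ∠(KJ, JP) = 90.00° ✓; |JP| = 18.30 ✓; ∠JPT = 68.20° ✓; |PT| = 27.90 ✓; ∠(PT, TD) = 82.50° ✗; |TD| = 21.80 ✓.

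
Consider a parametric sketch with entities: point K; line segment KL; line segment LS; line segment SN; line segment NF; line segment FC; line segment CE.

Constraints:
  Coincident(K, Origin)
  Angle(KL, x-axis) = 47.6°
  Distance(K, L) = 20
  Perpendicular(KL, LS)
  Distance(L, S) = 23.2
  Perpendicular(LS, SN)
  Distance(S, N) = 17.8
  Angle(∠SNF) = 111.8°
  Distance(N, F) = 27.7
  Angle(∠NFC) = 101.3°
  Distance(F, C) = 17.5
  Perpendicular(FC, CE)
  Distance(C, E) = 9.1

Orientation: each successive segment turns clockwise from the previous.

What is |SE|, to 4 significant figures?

28.92

K is at the origin; KL runs at 47.6° with length 20.0, so L = (13.49, 14.77). The perpendicularity gives LS at right angles to KL, so LS runs at -42.40°; with |LS| = 23.2, S = (30.62, -0.8747). LS ⟂ SN, so SN runs at -132.4°; with |SN| = 17.8, N = (18.62, -14.02). ∠SNF = 111.8° gives NF at 159.4° from the x-axis; with |NF| = 27.7, F = (-7.313, -4.273). ∠NFC = 101.3° gives FC at 80.70° from the x-axis; with |FC| = 17.5, C = (-4.485, 13.00). FC is perpendicular to CE, so CE runs at -9.300°; with |CE| = 9.1, E = (4.495, 11.53). Then |SE| = |E − S| = 28.92.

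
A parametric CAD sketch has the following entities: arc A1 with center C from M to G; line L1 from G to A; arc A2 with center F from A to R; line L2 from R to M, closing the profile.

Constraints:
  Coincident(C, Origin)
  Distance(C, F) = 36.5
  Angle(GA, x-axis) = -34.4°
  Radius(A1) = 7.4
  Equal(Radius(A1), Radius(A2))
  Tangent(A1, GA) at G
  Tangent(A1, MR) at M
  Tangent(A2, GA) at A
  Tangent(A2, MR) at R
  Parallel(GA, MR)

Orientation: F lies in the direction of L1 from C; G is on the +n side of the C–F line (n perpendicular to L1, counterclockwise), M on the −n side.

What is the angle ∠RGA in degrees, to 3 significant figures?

22.1°

The slot axis is L1's direction at -34.4°, so u = (cos -34.4°, sin -34.4°) = (0.825, -0.565) and n = (−sin -34.4°, cos -34.4°) = (0.565, 0.825). C is at the origin and F lies 36.5 along u from C, so F = 36.5·u = (30.1, -20.6). Tangency of A1 to both parallel lines with radius 7.4 puts G and M at C ± 7.4·n: G = (4.18, 6.11), M = (-4.18, -6.11). Equal radii place A and R the same way about F: A = F + 7.4·n = (34.3, -14.5), R = F − 7.4·n = (25.9, -26.7). Then cos ∠RGA = GR·GA / (|GR||GA|), giving 22.1°.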